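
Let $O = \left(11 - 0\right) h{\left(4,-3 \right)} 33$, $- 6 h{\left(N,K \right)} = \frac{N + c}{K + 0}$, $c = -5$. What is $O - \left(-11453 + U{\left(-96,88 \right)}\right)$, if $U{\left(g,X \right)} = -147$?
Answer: $\frac{69479}{6} \approx 11580.0$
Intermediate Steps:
$h{\left(N,K \right)} = - \frac{-5 + N}{6 K}$ ($h{\left(N,K \right)} = - \frac{\left(N - 5\right) \frac{1}{K + 0}}{6} = - \frac{\left(-5 + N\right) \frac{1}{K}}{6} = - \frac{\frac{1}{K} \left(-5 + N\right)}{6} = - \frac{-5 + N}{6 K}$)
$O = - \frac{121}{6}$ ($O = \left(11 - 0\right) \frac{5 - 4}{6 \left(-3\right)} 33 = \left(11 + 0\right) \frac{1}{6} \left(- \frac{1}{3}\right) \left(5 - 4\right) 33 = 11 \cdot \frac{1}{6} \left(- \frac{1}{3}\right) 1 \cdot 33 = 11 \left(- \frac{1}{18}\right) 33 = \left(- \frac{11}{18}\right) 33 = - \frac{121}{6} \approx -20.167$)
$O - \left(-11453 + U{\left(-96,88 \right)}\right) = - \frac{121}{6} - \left(-11453 - 147\right) = - \frac{121}{6} - -11600 = - \frac{121}{6} + 11600 = \frac{69479}{6}$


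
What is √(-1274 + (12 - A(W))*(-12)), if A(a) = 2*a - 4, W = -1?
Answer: I*√1490 ≈ 38.601*I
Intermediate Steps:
A(a) = -4 + 2*a
√(-1274 + (12 - A(W))*(-12)) = √(-1274 + (12 - (-4 + 2*(-1)))*(-12)) = √(-1274 + (12 - (-4 - 2))*(-12)) = √(-1274 + (12 - 1*(-6))*(-12)) = √(-1274 + (12 + 6)*(-12)) = √(-1274 + 18*(-12)) = √(-1274 - 216) = √(-1490) = I*√1490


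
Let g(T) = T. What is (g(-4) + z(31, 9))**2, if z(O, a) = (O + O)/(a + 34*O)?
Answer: 17556100/1129969 ≈ 15.537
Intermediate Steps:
z(O, a) = 2*O/(a + 34*O) (z(O, a) = (2*O)/(a + 34*O) = 2*O/(a + 34*O))
(g(-4) + z(31, 9))**2 = (-4 + 2*31/(9 + 34*31))**2 = (-4 + 2*31/(9 + 1054))**2 = (-4 + 2*31/1063)**2 = (-4 + 2*31*(1/1063))**2 = (-4 + 62/1063)**2 = (-4190/1063)**2 = 17556100/1129969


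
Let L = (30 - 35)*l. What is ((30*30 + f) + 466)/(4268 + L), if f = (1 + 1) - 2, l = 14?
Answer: 683/2099 ≈ 0.32539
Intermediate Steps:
f = 0 (f = 2 - 2 = 0)
L = -70 (L = (30 - 35)*14 = -5*14 = -70)
((30*30 + f) + 466)/(4268 + L) = ((30*30 + 0) + 466)/(4268 - 70) = ((900 + 0) + 466)/4198 = (900 + 466)*(1/4198) = 1366*(1/4198) = 683/2099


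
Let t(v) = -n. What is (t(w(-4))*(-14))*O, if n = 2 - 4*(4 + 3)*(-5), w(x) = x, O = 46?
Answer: 91448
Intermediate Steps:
n = 142 (n = 2 - 4*7*(-5) = 2 - 28*(-5) = 2 + 140 = 142)
t(v) = -142 (t(v) = -1*142 = -142)
(t(w(-4))*(-14))*O = -142*(-14)*46 = 1988*46 = 91448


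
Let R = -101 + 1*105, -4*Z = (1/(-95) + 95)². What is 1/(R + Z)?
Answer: -9025/20322044 ≈ -0.00044410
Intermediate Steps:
Z = -20358144/9025 (Z = -(1/(-95) + 95)²/4 = -(-1/95 + 95)²/4 = -(9024/95)²/4 = -¼*81432576/9025 = -20358144/9025 ≈ -2255.8)
R = 4 (R = -101 + 105 = 4)
1/(R + Z) = 1/(4 - 20358144/9025) = 1/(-20322044/9025) = -9025/20322044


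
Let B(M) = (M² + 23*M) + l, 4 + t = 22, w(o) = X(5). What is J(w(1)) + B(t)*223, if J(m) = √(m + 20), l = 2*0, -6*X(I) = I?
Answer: 164574 + √690/6 ≈ 1.6458e+5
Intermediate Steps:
X(I) = -I/6
w(o) = -⅚ (w(o) = -⅙*5 = -⅚)
l = 0
J(m) = √(20 + m)
t = 18 (t = -4 + 22 = 18)
B(M) = M² + 23*M (B(M) = (M² + 23*M) + 0 = M² + 23*M)
J(w(1)) + B(t)*223 = √(20 - ⅚) + (18*(23 + 18))*223 = √(115/6) + (18*41)*223 = √690/6 + 738*223 = √690/6 + 164574 = 164574 + √690/6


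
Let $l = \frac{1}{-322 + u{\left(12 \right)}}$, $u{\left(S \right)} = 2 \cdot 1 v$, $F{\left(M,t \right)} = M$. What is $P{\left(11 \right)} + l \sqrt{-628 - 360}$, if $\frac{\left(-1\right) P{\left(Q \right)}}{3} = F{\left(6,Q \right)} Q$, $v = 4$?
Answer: $-198 - \frac{i \sqrt{247}}{157} \approx -198.0 - 0.1001 i$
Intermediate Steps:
$u{\left(S \right)} = 8$ ($u{\left(S \right)} = 2 \cdot 1 \cdot 4 = 2 \cdot 4 = 8$)
$P{\left(Q \right)} = - 18 Q$ ($P{\left(Q \right)} = - 3 \cdot 6 Q = - 18 Q$)
$l = - \frac{1}{314}$ ($l = \frac{1}{-322 + 8} = \frac{1}{-314} = - \frac{1}{314} \approx -0.0031847$)
$P{\left(11 \right)} + l \sqrt{-628 - 360} = \left(-18\right) 11 - \frac{\sqrt{-628 - 360}}{314} = -198 - \frac{\sqrt{-988}}{314} = -198 - \frac{2 i \sqrt{247}}{314} = -198 - \frac{i \sqrt{247}}{157}$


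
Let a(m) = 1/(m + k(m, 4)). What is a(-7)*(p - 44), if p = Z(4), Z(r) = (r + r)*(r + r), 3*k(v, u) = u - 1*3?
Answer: -3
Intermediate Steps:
k(v, u) = -1 + u/3 (k(v, u) = (u - 1*3)/3 = (u - 3)/3 = (-3 + u)/3 = -1 + u/3)
Z(r) = 4*r**2 (Z(r) = (2*r)*(2*r) = 4*r**2)
a(m) = 1/(1/3 + m) (a(m) = 1/(m + (-1 + (1/3)*4)) = 1/(m + (-1 + 4/3)) = 1/(m + 1/3) = 1/(1/3 + m))
p = 64 (p = 4*4**2 = 4*16 = 64)
a(-7)*(p - 44) = (3/(1 + 3*(-7)))*(64 - 44) = (3/(1 - 21))*20 = (3/(-20))*20 = (3*(-1/20))*20 = -3/20*20 = -3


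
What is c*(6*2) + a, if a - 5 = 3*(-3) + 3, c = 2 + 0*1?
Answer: 23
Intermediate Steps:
c = 2 (c = 2 + 0 = 2)
a = -1 (a = 5 + (3*(-3) + 3) = 5 + (-9 + 3) = 5 - 6 = -1)
c*(6*2) + a = 2*(6*2) - 1 = 2*12 - 1 = 24 - 1 = 23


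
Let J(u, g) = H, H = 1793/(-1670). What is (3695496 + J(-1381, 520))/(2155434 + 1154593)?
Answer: 6171476527/5527745090 ≈ 1.1165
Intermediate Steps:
H = -1793/1670 (H = 1793*(-1/1670) = -1793/1670 ≈ -1.0737)
J(u, g) = -1793/1670
(3695496 + J(-1381, 520))/(2155434 + 1154593) = (3695496 - 1793/1670)/(2155434 + 1154593) = (6171476527/1670)/3310027 = (6171476527/1670)*(1/3310027) = 6171476527/5527745090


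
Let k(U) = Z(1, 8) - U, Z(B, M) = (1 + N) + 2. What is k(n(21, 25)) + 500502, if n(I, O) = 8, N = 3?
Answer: 500500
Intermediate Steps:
Z(B, M) = 6 (Z(B, M) = (1 + 3) + 2 = 4 + 2 = 6)
k(U) = 6 - U
k(n(21, 25)) + 500502 = (6 - 1*8) + 500502 = (6 - 8) + 500502 = -2 + 500502 = 500500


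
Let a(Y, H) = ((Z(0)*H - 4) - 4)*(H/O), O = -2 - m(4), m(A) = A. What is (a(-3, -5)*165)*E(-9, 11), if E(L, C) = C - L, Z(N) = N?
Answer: -22000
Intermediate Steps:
O = -6 (O = -2 - 1*4 = -2 - 4 = -6)
a(Y, H) = 4*H/3 (a(Y, H) = ((0*H - 4) - 4)*(H/(-6)) = ((0 - 4) - 4)*(H*(-1/6)) = (-4 - 4)*(-H/6) = -(-4)*H/3 = 4*H/3)
(a(-3, -5)*165)*E(-9, 11) = (((4/3)*(-5))*165)*(11 - 1*(-9)) = (-20/3*165)*(11 + 9) = -1100*20 = -22000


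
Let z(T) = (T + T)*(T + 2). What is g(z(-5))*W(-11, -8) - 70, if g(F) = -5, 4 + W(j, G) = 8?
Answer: -90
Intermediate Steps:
W(j, G) = 4 (W(j, G) = -4 + 8 = 4)
z(T) = 2*T*(2 + T) (z(T) = (2*T)*(2 + T) = 2*T*(2 + T))
g(z(-5))*W(-11, -8) - 70 = -5*4 - 70 = -20 - 70 = -90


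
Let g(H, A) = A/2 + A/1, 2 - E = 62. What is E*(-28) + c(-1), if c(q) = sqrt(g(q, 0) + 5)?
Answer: 1680 + sqrt(5) ≈ 1682.2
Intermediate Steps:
E = -60 (E = 2 - 1*62 = 2 - 62 = -60)
g(H, A) = 3*A/2 (g(H, A) = A*(1/2) + A*1 = A/2 + A = 3*A/2)
c(q) = sqrt(5) (c(q) = sqrt((3/2)*0 + 5) = sqrt(0 + 5) = sqrt(5))
E*(-28) + c(-1) = -60*(-28) + sqrt(5) = 1680 + sqrt(5)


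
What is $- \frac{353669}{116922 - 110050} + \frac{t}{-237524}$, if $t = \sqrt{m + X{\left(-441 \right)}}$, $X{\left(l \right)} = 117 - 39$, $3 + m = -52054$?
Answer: $- \frac{353669}{6872} - \frac{i \sqrt{51979}}{237524} \approx -51.465 - 0.00095986 i$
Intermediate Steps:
$m = -52057$ ($m = -3 - 52054 = -52057$)
$X{\left(l \right)} = 78$
$t = i \sqrt{51979}$ ($t = \sqrt{-52057 + 78} = \sqrt{-51979} = i \sqrt{51979} \approx 227.99 i$)
$- \frac{353669}{116922 - 110050} + \frac{t}{-237524} = - \frac{353669}{116922 - 110050} + \frac{i \sqrt{51979}}{-237524} = - \frac{353669}{6872} + i \sqrt{51979} \left(- \frac{1}{237524}\right) = \left(-353669\right) \frac{1}{6872} - \frac{i \sqrt{51979}}{237524} = - \frac{353669}{6872} - \frac{i \sqrt{51979}}{237524}$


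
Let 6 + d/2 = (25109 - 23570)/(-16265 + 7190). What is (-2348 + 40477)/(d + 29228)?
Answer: 115340225/88377374 ≈ 1.3051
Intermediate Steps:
d = -37326/3025 (d = -12 + 2*((25109 - 23570)/(-16265 + 7190)) = -12 + 2*(1539/(-9075)) = -12 + 2*(1539*(-1/9075)) = -12 + 2*(-513/3025) = -12 - 1026/3025 = -37326/3025 ≈ -12.339)
(-2348 + 40477)/(d + 29228) = (-2348 + 40477)/(-37326/3025 + 29228) = 38129/(88377374/3025) = 38129*(3025/88377374) = 115340225/88377374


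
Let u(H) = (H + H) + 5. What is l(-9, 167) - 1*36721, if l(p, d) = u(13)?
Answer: -36690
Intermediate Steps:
u(H) = 5 + 2*H (u(H) = 2*H + 5 = 5 + 2*H)
l(p, d) = 31 (l(p, d) = 5 + 2*13 = 5 + 26 = 31)
l(-9, 167) - 1*36721 = 31 - 1*36721 = 31 - 36721 = -36690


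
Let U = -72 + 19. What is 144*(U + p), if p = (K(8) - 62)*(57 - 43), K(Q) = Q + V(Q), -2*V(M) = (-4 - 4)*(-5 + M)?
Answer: -92304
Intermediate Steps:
V(M) = -20 + 4*M (V(M) = -(-4 - 4)*(-5 + M)/2 = -(-4)*(-5 + M) = -(40 - 8*M)/2 = -20 + 4*M)
U = -53
K(Q) = -20 + 5*Q (K(Q) = Q + (-20 + 4*Q) = -20 + 5*Q)
p = -588 (p = ((-20 + 5*8) - 62)*(57 - 43) = ((-20 + 40) - 62)*14 = (20 - 62)*14 = -42*14 = -588)
144*(U + p) = 144*(-53 - 588) = 144*(-641) = -92304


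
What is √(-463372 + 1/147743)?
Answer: I*√10114481258325485/147743 ≈ 680.71*I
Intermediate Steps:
√(-463372 + 1/147743) = √(-68459969395/147743) = I*√10114481258325485/147743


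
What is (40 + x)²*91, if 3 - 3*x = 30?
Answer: 87451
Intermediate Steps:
x = -9 (x = 1 - ⅓*30 = 1 - 10 = -9)
(40 + x)²*91 = (40 - 9)²*91 = 31²*91 = 961*91 = 87451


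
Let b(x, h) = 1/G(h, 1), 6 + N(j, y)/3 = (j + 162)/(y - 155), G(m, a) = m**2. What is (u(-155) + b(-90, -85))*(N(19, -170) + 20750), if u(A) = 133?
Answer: 6474101512582/2348125 ≈ 2.7571e+6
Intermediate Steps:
N(j, y) = -18 + 3*(162 + j)/(-155 + y) (N(j, y) = -18 + 3*((j + 162)/(y - 155)) = -18 + 3*((162 + j)/(-155 + y)) = -18 + 3*(162 + j)/(-155 + y))
b(x, h) = h**(-2) (b(x, h) = 1/(h**2) = h**(-2))
(u(-155) + b(-90, -85))*(N(19, -170) + 20750) = (133 + (-85)**(-2))*(3*(1092 + 19 - 6*(-170))/(-155 - 170) + 20750) = (133 + 1/7225)*(3*(1092 + 19 + 1020)/(-325) + 20750) = 960926*(3*(-1/325)*2131 + 20750)/7225 = 960926*(-6393/325 + 20750)/7225 = (960926/7225)*(6737357/325) = 6474101512582/2348125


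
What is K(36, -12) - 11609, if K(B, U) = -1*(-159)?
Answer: -11450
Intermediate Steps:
K(B, U) = 159
K(36, -12) - 11609 = 159 - 11609 = -11450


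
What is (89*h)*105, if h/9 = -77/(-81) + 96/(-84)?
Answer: -48505/3 ≈ -16168.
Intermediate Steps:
h = -109/63 (h = 9*(-77/(-81) + 96/(-84)) = 9*(-77*(-1/81) + 96*(-1/84)) = 9*(77/81 - 8/7) = 9*(-109/567) = -109/63 ≈ -1.7302)
(89*h)*105 = (89*(-109/63))*105 = -9701/63*105 = -48505/3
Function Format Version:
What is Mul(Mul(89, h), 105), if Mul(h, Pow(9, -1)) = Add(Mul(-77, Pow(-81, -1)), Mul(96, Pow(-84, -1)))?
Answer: Rational(-48505, 3) ≈ -16168.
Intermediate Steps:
h = Rational(-109, 63) (h = Mul(9, Add(Mul(-77, Pow(-81, -1)), Mul(96, Pow(-84, -1)))) = Mul(9, Add(Mul(-77, Rational(-1, 81)), Mul(96, Rational(-1, 84)))) = Mul(9, Add(Rational(77, 81), Rational(-8, 7))) = Mul(9, Rational(-109, 567)) = Rational(-109, 63) ≈ -1.7302)
Mul(Mul(89, h), 105) = Mul(Mul(89, Rational(-109, 63)), 105) = Mul(Rational(-9701, 63), 105) = Rational(-48505, 3)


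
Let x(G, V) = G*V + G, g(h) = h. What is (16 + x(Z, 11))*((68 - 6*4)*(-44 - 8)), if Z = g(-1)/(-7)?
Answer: -283712/7 ≈ -40530.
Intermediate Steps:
Z = 1/7 (Z = -1/(-7) = -1*(-1/7) = 1/7 ≈ 0.14286)
x(G, V) = G + G*V
(16 + x(Z, 11))*((68 - 6*4)*(-44 - 8)) = (16 + (1 + 11)/7)*((68 - 6*4)*(-44 - 8)) = (16 + (1/7)*12)*((68 - 24)*(-52)) = (16 + 12/7)*(44*(-52)) = (124/7)*(-2288) = -283712/7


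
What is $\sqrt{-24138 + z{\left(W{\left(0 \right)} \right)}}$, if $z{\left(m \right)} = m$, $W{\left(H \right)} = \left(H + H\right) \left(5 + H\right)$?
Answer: $9 i \sqrt{298} \approx 155.36 i$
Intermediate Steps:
$W{\left(H \right)} = 2 H \left(5 + H\right)$
$\sqrt{-24138 + z{\left(W{\left(0 \right)} \right)}} = \sqrt{-24138 + 2 \cdot 0 \left(5 + 0\right)} = \sqrt{-24138 + 2 \cdot 0 \cdot 5} = \sqrt{-24138 + 0} = \sqrt{-24138} = 9 i \sqrt{298}$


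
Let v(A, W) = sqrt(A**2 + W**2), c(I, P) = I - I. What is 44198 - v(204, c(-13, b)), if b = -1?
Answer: 43994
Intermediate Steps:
c(I, P) = 0
44198 - v(204, c(-13, b)) = 44198 - sqrt(204**2 + 0**2) = 44198 - sqrt(41616 + 0) = 44198 - sqrt(41616) = 44198 - 1*204 = 44198 - 204 = 43994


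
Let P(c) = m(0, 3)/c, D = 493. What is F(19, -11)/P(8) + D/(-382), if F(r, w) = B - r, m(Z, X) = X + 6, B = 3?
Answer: -53333/3438 ≈ -15.513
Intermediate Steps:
m(Z, X) = 6 + X
P(c) = 9/c (P(c) = (6 + 3)/c = 9/c)
F(r, w) = 3 - r
F(19, -11)/P(8) + D/(-382) = (3 - 1*19)/((9/8)) + 493/(-382) = (3 - 19)/((9*(⅛))) + 493*(-1/382) = -16/9/8 - 493/382 = -16*8/9 - 493/382 = -128/9 - 493/382 = -53333/3438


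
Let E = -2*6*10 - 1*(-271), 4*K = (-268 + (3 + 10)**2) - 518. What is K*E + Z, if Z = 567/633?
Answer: -19657481/844 ≈ -23291.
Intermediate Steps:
Z = 189/211 (Z = 567*(1/633) = 189/211 ≈ 0.89573)
K = -617/4 (K = ((-268 + (3 + 10)**2) - 518)/4 = ((-268 + 13**2) - 518)/4 = ((-268 + 169) - 518)/4 = (-99 - 518)/4 = (1/4)*(-617) = -617/4 ≈ -154.25)
E = 151 (E = -12*10 + 271 = -120 + 271 = 151)
K*E + Z = -617/4*151 + 189/211 = -93167/4 + 189/211 = -19657481/844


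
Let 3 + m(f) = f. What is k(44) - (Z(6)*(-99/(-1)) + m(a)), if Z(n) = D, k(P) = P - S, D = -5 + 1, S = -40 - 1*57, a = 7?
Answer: 533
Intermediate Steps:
S = -97 (S = -40 - 57 = -97)
m(f) = -3 + f
D = -4
k(P) = 97 + P (k(P) = P - 1*(-97) = P + 97 = 97 + P)
Z(n) = -4
k(44) - (Z(6)*(-99/(-1)) + m(a)) = (97 + 44) - (-(-396)/(-1) + (-3 + 7)) = 141 - (-(-396)*(-1) + 4) = 141 - (-4*99 + 4) = 141 - (-396 + 4) = 141 - 1*(-392) = 141 + 392 = 533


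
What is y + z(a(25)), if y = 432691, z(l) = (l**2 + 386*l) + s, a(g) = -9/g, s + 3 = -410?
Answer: 270086981/625 ≈ 4.3214e+5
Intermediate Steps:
s = -413 (s = -3 - 410 = -413)
z(l) = -413 + l**2 + 386*l (z(l) = (l**2 + 386*l) - 413 = -413 + l**2 + 386*l)
y + z(a(25)) = 432691 + (-413 + (-9/25)**2 + 386*(-9/25)) = 432691 + (-413 + 81/625 - 3474/25) = 432691 - 344894/625 = 270086981/625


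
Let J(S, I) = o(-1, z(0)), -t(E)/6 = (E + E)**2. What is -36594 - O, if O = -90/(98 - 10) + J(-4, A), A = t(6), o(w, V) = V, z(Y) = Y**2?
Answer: -1610091/44 ≈ -36593.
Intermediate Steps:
t(E) = -24*E**2 (t(E) = -6*(E + E)**2 = -6*4*E**2 = -24*E**2)
A = -864 (A = -24*6**2 = -24*36 = -864)
J(S, I) = 0 (J(S, I) = 0**2 = 0)
O = -45/44 (O = -90/(98 - 10) + 0 = -90/88 + 0 = -90*1/88 + 0 = -45/44 + 0 = -45/44 ≈ -1.0227)
-36594 - O = -36594 - 1*(-45/44) = -36594 + 45/44 = -1610091/44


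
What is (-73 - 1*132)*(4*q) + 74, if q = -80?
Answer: 65674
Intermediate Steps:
(-73 - 1*132)*(4*q) + 74 = (-73 - 1*132)*(4*(-80)) + 74 = (-73 - 132)*(-320) + 74 = -205*(-320) + 74 = 65600 + 74 = 65674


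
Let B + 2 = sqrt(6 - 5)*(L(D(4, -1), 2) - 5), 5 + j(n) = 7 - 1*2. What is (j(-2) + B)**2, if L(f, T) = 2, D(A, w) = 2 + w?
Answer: 25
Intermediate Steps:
j(n) = 0 (j(n) = -5 + (7 - 1*2) = -5 + (7 - 2) = -5 + 5 = 0)
B = -5 (B = -2 + sqrt(6 - 5)*(2 - 5) = -2 + sqrt(1)*(-3) = -2 + 1*(-3) = -2 - 3 = -5)
(j(-2) + B)**2 = (0 - 5)**2 = (-5)**2 = 25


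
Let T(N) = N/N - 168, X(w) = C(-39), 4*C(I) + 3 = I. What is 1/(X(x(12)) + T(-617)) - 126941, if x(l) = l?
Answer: -45064057/355 ≈ -1.2694e+5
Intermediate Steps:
C(I) = -¾ + I/4
X(w) = -21/2 (X(w) = -¾ + (¼)*(-39) = -¾ - 39/4 = -21/2)
T(N) = -167 (T(N) = 1 - 168 = -167)
1/(X(x(12)) + T(-617)) - 126941 = 1/(-21/2 - 167) - 126941 = 1/(-355/2) - 126941 = -2/355 - 126941 = -45064057/355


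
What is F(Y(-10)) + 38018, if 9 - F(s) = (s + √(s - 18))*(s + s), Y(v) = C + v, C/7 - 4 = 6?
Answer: 30827 - 120*√42 ≈ 30049.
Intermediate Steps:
C = 70 (C = 28 + 7*6 = 28 + 42 = 70)
Y(v) = 70 + v
F(s) = 9 - 2*s*(s + √(-18 + s)) (F(s) = 9 - (s + √(s - 18))*(s + s) = 9 - (s + √(-18 + s))*2*s = 9 - 2*s*(s + √(-18 + s)))
F(Y(-10)) + 38018 = (9 - 2*(70 - 10)² - 2*(70 - 10)*√(-18 + (70 - 10))) + 38018 = (9 - 2*60² - 2*60*√(-18 + 60)) + 38018 = (9 - 2*3600 - 2*60*√42) + 38018 = (9 - 7200 - 120*√42) + 38018 = (-7191 - 120*√42) + 38018 = 30827 - 120*√42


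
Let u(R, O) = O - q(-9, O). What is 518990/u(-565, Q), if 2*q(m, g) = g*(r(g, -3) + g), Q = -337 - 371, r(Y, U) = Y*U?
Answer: 259495/250278 ≈ 1.0368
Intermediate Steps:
r(Y, U) = U*Y
Q = -708
q(m, g) = -g**2 (q(m, g) = (g*(-3*g + g))/2 = (g*(-2*g))/2 = (-2*g**2)/2 = -g**2)
u(R, O) = O + O**2 (u(R, O) = O - (-1)*O**2 = O + O**2)
518990/u(-565, Q) = 518990/((-708*(1 - 708))) = 518990/((-708*(-707))) = 518990/500556 = 518990*(1/500556) = 259495/250278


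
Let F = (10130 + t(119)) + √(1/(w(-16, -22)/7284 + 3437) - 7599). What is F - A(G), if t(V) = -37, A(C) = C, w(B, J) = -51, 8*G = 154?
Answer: 40295/4 + I*√529189340434927107/8345019 ≈ 10074.0 + 87.172*I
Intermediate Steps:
G = 77/4 (G = (⅛)*154 = 77/4 ≈ 19.250)
F = 10093 + I*√529189340434927107/8345019 (F = (10130 - 37) + √(1/(-51/7284 + 3437) - 7599) = 10093 + √(1/(-51*1/7284 + 3437) - 7599) = 10093 + √(1/(-17/2428 + 3437) - 7599) = 10093 + √(1/(8345019/2428) - 7599) = 10093 + √(2428/8345019 - 7599) = 10093 + √(-63413796953/8345019) = 10093 + I*√529189340434927107/8345019 ≈ 10093.0 + 87.172*I)
F - A(G) = (10093 + I*√529189340434927107/8345019) - 1*77/4 = (10093 + I*√529189340434927107/8345019) - 77/4 = 40295/4 + I*√529189340434927107/8345019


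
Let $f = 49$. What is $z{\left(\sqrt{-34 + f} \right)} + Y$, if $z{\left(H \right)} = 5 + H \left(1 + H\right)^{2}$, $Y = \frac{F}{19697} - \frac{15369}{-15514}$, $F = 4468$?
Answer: $\frac{11067313775}{305579258} + 16 \sqrt{15} \approx 98.185$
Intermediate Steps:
$Y = \frac{372039745}{305579258}$ ($Y = \frac{4468}{19697} - \frac{15369}{-15514} = 4468 \cdot \frac{1}{19697} - - \frac{15369}{15514} = \frac{4468}{19697} + \frac{15369}{15514} = \frac{372039745}{305579258} \approx 1.2175$)
$z{\left(\sqrt{-34 + f} \right)} + Y = \left(5 + \sqrt{-34 + 49} \left(1 + \sqrt{-34 + 49}\right)^{2}\right) + \frac{372039745}{305579258} = \left(5 + \sqrt{15} \left(1 + \sqrt{15}\right)^{2}\right) + \frac{372039745}{305579258} = \frac{1899936035}{305579258} + \sqrt{15} \left(1 + \sqrt{15}\right)^{2}$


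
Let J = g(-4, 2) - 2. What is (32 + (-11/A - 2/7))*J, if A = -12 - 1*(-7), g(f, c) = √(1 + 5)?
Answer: -2374/35 + 1187*√6/35 ≈ 15.244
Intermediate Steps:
g(f, c) = √6
A = -5 (A = -12 + 7 = -5)
J = -2 + √6 (J = √6 - 2 = -2 + √6 ≈ 0.44949)
(32 + (-11/A - 2/7))*J = (32 + (-11/(-5) - 2/7))*(-2 + √6) = (32 + (-11*(-⅕) - 2*⅐))*(-2 + √6) = (32 + (11/5 - 2/7))*(-2 + √6) = (32 + 67/35)*(-2 + √6) = 1187*(-2 + √6)/35 = -2374/35 + 1187*√6/35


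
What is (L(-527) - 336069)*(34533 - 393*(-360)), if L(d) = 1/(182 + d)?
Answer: -6802539041826/115 ≈ -5.9153e+10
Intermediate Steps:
(L(-527) - 336069)*(34533 - 393*(-360)) = (1/(182 - 527) - 336069)*(34533 - 393*(-360)) = (1/(-345) - 336069)*(34533 + 141480) = (-1/345 - 336069)*176013 = -115943806/345*176013 = -6802539041826/115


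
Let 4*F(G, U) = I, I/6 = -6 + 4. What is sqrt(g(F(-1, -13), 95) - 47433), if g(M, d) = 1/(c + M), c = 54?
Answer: I*sqrt(123373182)/51 ≈ 217.79*I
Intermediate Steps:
I = -12 (I = 6*(-6 + 4) = 6*(-2) = -12)
F(G, U) = -3 (F(G, U) = (1/4)*(-12) = -3)
g(M, d) = 1/(54 + M)
sqrt(g(F(-1, -13), 95) - 47433) = sqrt(1/(54 - 3) - 47433) = sqrt(1/51 - 47433) = sqrt(-2419082/51) = I*sqrt(123373182)/51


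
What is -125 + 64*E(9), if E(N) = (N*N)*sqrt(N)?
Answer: 15427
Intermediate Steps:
E(N) = N**(5/2) (E(N) = N**2*sqrt(N) = N**(5/2))
-125 + 64*E(9) = -125 + 64*9**(5/2) = -125 + 64*243 = -125 + 15552 = 15427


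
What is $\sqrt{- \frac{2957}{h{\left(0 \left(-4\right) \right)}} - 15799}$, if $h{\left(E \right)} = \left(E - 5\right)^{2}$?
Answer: $\frac{2 i \sqrt{99483}}{5} \approx 126.16 i$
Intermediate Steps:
$h{\left(E \right)} = \left(-5 + E\right)^{2}$
$\sqrt{- \frac{2957}{h{\left(0 \left(-4\right) \right)}} - 15799} = \sqrt{- \frac{2957}{\left(-5 + 0 \left(-4\right)\right)^{2}} - 15799} = \sqrt{- \frac{2957}{\left(-5 + 0\right)^{2}} - 15799} = \sqrt{- \frac{2957}{\left(-5\right)^{2}} - 15799} = \sqrt{- \frac{2957}{25} - 15799} = \sqrt{- \frac{397932}{25}} = \frac{2 i \sqrt{99483}}{5}$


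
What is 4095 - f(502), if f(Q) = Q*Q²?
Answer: -126501913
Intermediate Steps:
f(Q) = Q³
4095 - f(502) = 4095 - 1*502³ = 4095 - 1*126506008 = 4095 - 126506008 = -126501913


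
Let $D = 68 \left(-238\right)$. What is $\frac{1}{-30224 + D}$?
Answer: $- \frac{1}{46408} \approx -2.1548 \cdot 10^{-5}$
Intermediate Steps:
$D = -16184$
$\frac{1}{-30224 + D} = \frac{1}{-30224 - 16184} = \frac{1}{-46408} = - \frac{1}{46408}$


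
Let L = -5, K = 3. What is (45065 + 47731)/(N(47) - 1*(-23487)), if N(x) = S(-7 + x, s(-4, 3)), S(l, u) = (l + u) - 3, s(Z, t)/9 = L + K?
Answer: 46398/11753 ≈ 3.9478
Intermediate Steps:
s(Z, t) = -18 (s(Z, t) = 9*(-5 + 3) = 9*(-2) = -18)
S(l, u) = -3 + l + u
N(x) = -28 + x (N(x) = -3 + (-7 + x) - 18 = -28 + x)
(45065 + 47731)/(N(47) - 1*(-23487)) = (45065 + 47731)/((-28 + 47) - 1*(-23487)) = 92796/(19 + 23487) = 92796/23506 = 92796*(1/23506) = 46398/11753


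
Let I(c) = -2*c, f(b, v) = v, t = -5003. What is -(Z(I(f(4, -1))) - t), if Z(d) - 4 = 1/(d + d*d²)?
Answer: -50071/10 ≈ -5007.1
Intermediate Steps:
Z(d) = 4 + 1/(d + d³) (Z(d) = 4 + 1/(d + d*d²) = 4 + 1/(d + d³))
-(Z(I(f(4, -1))) - t) = -((1 + 4*(-2*(-1)) + 4*(-2*(-1))³)/(-2*(-1) + (-2*(-1))³) - 1*(-5003)) = -((1 + 4*2 + 4*2³)/(2 + 2³) + 5003) = -((1 + 8 + 4*8)/(2 + 8) + 5003) = -((1 + 8 + 32)/10 + 5003) = -((⅒)*41 + 5003) = -(41/10 + 5003) = -1*50071/10 = -50071/10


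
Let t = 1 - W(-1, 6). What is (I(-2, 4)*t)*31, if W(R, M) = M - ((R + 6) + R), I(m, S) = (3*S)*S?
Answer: -1488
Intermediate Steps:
I(m, S) = 3*S**2
W(R, M) = -6 + M - 2*R (W(R, M) = M - ((6 + R) + R) = M - (6 + 2*R) = M + (-6 - 2*R) = -6 + M - 2*R)
t = -1 (t = 1 - (-6 + 6 - 2*(-1)) = 1 - (-6 + 6 + 2) = 1 - 1*2 = 1 - 2 = -1)
(I(-2, 4)*t)*31 = ((3*4**2)*(-1))*31 = ((3*16)*(-1))*31 = (48*(-1))*31 = -48*31 = -1488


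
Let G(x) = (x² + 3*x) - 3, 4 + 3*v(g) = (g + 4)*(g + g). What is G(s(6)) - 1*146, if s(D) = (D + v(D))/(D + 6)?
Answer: -40169/324 ≈ -123.98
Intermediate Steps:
v(g) = -4/3 + 2*g*(4 + g)/3 (v(g) = -4/3 + ((g + 4)*(g + g))/3 = -4/3 + ((4 + g)*(2*g))/3 = -4/3 + (2*g*(4 + g))/3 = -4/3 + 2*g*(4 + g)/3)
s(D) = (-4/3 + 2*D²/3 + 11*D/3)/(6 + D) (s(D) = (D + (-4/3 + 2*D²/3 + 8*D/3))/(D + 6) = (-4/3 + 2*D²/3 + 11*D/3)/(6 + D))
G(x) = -3 + x² + 3*x
G(s(6)) - 1*146 = (-3 + ((-4 + 2*6² + 11*6)/(3*(6 + 6)))² + 3*((-4 + 2*6² + 11*6)/(3*(6 + 6)))) - 1*146 = (-3 + ((⅓)*(-4 + 2*36 + 66)/12)² + 3*((⅓)*(-4 + 2*36 + 66)/12)) - 146 = (-3 + ((⅓)*(1/12)*(-4 + 72 + 66))² + 3*((⅓)*(1/12)*(-4 + 72 + 66))) - 146 = (-3 + ((⅓)*(1/12)*134)² + 3*((⅓)*(1/12)*134)) - 146 = (-3 + (67/18)² + 3*(67/18)) - 146 = (-3 + 4489/324 + 67/6) - 146 = 7135/324 - 146 = -40169/324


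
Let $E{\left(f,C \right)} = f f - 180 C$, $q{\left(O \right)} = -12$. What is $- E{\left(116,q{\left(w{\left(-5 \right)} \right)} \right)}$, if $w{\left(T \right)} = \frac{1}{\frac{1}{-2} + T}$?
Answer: $-15616$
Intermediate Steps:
$w{\left(T \right)} = \frac{1}{- \frac{1}{2} + T}$
$E{\left(f,C \right)} = f^{2} - 180 C$
$- E{\left(116,q{\left(w{\left(-5 \right)} \right)} \right)} = - (116^{2} - -2160) = - (13456 + 2160) = \left(-1\right) 15616 = -15616$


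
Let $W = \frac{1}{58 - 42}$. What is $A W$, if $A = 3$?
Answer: $\frac{3}{16} \approx 0.1875$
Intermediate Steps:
$W = \frac{1}{16} \approx 0.0625$
$A W = 3 \cdot \frac{1}{16} = \frac{3}{16}$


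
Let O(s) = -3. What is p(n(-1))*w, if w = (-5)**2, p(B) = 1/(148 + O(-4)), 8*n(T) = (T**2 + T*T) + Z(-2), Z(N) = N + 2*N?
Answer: 5/29 ≈ 0.17241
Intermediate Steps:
Z(N) = 3*N
n(T) = -3/4 + T**2/4 (n(T) = ((T**2 + T*T) + 3*(-2))/8 = ((T**2 + T**2) - 6)/8 = (2*T**2 - 6)/8 = (-6 + 2*T**2)/8 = -3/4 + T**2/4)
p(B) = 1/145 (p(B) = 1/(148 - 3) = 1/145)
w = 25
p(n(-1))*w = (1/145)*25 = 5/29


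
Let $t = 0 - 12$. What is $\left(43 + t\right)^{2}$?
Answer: $961$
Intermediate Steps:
$t = -12$ ($t = 0 - 12 = -12$)
$\left(43 + t\right)^{2} = \left(43 - 12\right)^{2} = 31^{2} = 961$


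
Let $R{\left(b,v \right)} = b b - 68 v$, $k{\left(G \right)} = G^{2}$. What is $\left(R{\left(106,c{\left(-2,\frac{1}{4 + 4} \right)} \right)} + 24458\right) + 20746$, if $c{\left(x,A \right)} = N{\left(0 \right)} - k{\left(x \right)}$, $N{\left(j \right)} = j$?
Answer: $56712$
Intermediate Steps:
$c{\left(x,A \right)} = - x^{2}$ ($c{\left(x,A \right)} = 0 - x^{2} = - x^{2}$)
$R{\left(b,v \right)} = b^{2} - 68 v$
$\left(R{\left(106,c{\left(-2,\frac{1}{4 + 4} \right)} \right)} + 24458\right) + 20746 = \left(\left(106^{2} - 68 \left(- \left(-2\right)^{2}\right)\right) + 24458\right) + 20746 = \left(\left(11236 - 68 \left(\left(-1\right) 4\right)\right) + 24458\right) + 20746 = \left(\left(11236 - -272\right) + 24458\right) + 20746 = \left(\left(11236 + 272\right) + 24458\right) + 20746 = \left(11508 + 24458\right) + 20746 = 35966 + 20746 = 56712$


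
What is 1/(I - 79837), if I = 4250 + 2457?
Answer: -1/73130 ≈ -1.3674e-5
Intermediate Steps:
I = 6707
1/(I - 79837) = 1/(6707 - 79837) = 1/(-73130) = -1/73130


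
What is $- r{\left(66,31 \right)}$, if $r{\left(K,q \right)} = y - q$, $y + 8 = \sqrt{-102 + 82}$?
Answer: $39 - 2 i \sqrt{5} \approx 39.0 - 4.4721 i$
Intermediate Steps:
$y = -8 + 2 i \sqrt{5}$ ($y = -8 + \sqrt{-102 + 82} = -8 + \sqrt{-20} = -8 + 2 i \sqrt{5} \approx -8.0 + 4.4721 i$)
$r{\left(K,q \right)} = -8 - q + 2 i \sqrt{5}$ ($r{\left(K,q \right)} = \left(-8 + 2 i \sqrt{5}\right) - q = -8 - q + 2 i \sqrt{5}$)
$- r{\left(66,31 \right)} = - (-8 - 31 + 2 i \sqrt{5}) = - (-39 + 2 i \sqrt{5}) = 39 - 2 i \sqrt{5}$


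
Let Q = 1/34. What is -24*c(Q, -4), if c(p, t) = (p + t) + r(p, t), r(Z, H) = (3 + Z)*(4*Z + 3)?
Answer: -37968/289 ≈ -131.38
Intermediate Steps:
Q = 1/34 ≈ 0.029412
r(Z, H) = (3 + Z)*(3 + 4*Z)
c(p, t) = 9 + t + 4*p**2 + 16*p (c(p, t) = (p + t) + (9 + 4*p**2 + 15*p) = 9 + t + 4*p**2 + 16*p)
-24*c(Q, -4) = -24*(9 - 4 + 4*(1/34)**2 + 16*(1/34)) = -24*(9 - 4 + 4*(1/1156) + 8/17) = -24*(9 - 4 + 1/289 + 8/17) = -24*1582/289 = -37968/289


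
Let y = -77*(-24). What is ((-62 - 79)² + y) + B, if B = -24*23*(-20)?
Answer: 32769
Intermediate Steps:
B = 11040 (B = -552*(-20) = 11040)
y = 1848
((-62 - 79)² + y) + B = ((-62 - 79)² + 1848) + 11040 = ((-141)² + 1848) + 11040 = (19881 + 1848) + 11040 = 21729 + 11040 = 32769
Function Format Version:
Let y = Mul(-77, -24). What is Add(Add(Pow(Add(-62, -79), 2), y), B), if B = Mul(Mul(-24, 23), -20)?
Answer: 32769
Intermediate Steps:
B = 11040 (B = Mul(-552, -20) = 11040)
y = 1848
Add(Add(Pow(Add(-62, -79), 2), y), B) = Add(Add(Pow(Add(-62, -79), 2), 1848), 11040) = Add(Add(Pow(-141, 2), 1848), 11040) = Add(Add(19881, 1848), 11040) = Add(21729, 11040) = 32769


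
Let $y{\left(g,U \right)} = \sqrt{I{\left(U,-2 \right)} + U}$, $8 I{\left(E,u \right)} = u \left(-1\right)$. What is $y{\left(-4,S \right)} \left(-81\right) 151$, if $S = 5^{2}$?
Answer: $- \frac{12231 \sqrt{101}}{2} \approx -61460.0$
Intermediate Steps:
$S = 25$
$I{\left(E,u \right)} = - \frac{u}{8}$ ($I{\left(E,u \right)} = \frac{u \left(-1\right)}{8} = \frac{\left(-1\right) u}{8} = - \frac{u}{8}$)
$y{\left(g,U \right)} = \sqrt{\frac{1}{4} + U}$ ($y{\left(g,U \right)} = \sqrt{\left(- \frac{1}{8}\right) \left(-2\right) + U} = \sqrt{\frac{1}{4} + U}$)
$y{\left(-4,S \right)} \left(-81\right) 151 = \frac{\sqrt{1 + 4 \cdot 25}}{2} \left(-81\right) 151 = \frac{\sqrt{1 + 100}}{2} \left(-81\right) 151 = \frac{\sqrt{101}}{2} \left(-81\right) 151 = - \frac{81 \sqrt{101}}{2} \cdot 151 = - \frac{12231 \sqrt{101}}{2}$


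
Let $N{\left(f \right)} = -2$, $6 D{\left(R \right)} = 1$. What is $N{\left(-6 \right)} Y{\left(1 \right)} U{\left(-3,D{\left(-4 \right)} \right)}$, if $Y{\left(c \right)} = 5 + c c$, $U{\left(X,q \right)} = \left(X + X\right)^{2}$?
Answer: $-432$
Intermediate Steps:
$D{\left(R \right)} = \frac{1}{6}$ ($D{\left(R \right)} = \frac{1}{6} \cdot 1 = \frac{1}{6}$)
$U{\left(X,q \right)} = 4 X^{2}$ ($U{\left(X,q \right)} = \left(2 X\right)^{2} = 4 X^{2}$)
$Y{\left(c \right)} = 5 + c^{2}$
$N{\left(-6 \right)} Y{\left(1 \right)} U{\left(-3,D{\left(-4 \right)} \right)} = - 2 \left(5 + 1^{2}\right) 4 \left(-3\right)^{2} = - 2 \left(5 + 1\right) 4 \cdot 9 = \left(-2\right) 6 \cdot 36 = \left(-12\right) 36 = -432$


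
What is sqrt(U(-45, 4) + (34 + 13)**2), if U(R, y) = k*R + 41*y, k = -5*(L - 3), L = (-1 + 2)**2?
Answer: sqrt(1923) ≈ 43.852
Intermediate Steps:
L = 1 (L = 1**2 = 1)
k = 10 (k = -5*(1 - 3) = -5*(-2) = 10)
U(R, y) = 10*R + 41*y
sqrt(U(-45, 4) + (34 + 13)**2) = sqrt((10*(-45) + 41*4) + (34 + 13)**2) = sqrt((-450 + 164) + 47**2) = sqrt(-286 + 2209) = sqrt(1923)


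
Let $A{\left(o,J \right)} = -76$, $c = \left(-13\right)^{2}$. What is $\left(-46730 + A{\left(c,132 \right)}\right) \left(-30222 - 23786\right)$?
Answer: $2527898448$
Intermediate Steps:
$c = 169$
$\left(-46730 + A{\left(c,132 \right)}\right) \left(-30222 - 23786\right) = \left(-46730 - 76\right) \left(-30222 - 23786\right) = \left(-46806\right) \left(-54008\right) = 2527898448$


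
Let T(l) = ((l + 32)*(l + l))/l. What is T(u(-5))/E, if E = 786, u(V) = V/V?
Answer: 11/131 ≈ 0.083969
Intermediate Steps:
u(V) = 1
T(l) = 64 + 2*l (T(l) = ((32 + l)*(2*l))/l = (2*l*(32 + l))/l = 64 + 2*l)
T(u(-5))/E = (64 + 2*1)/786 = (64 + 2)*(1/786) = 66*(1/786) = 11/131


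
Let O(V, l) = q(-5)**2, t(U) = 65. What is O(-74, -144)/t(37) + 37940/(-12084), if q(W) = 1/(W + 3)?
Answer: -2463079/785460 ≈ -3.1358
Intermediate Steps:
q(W) = 1/(3 + W)
O(V, l) = 1/4 (O(V, l) = (1/(3 - 5))**2 = (1/(-2))**2 = (-1/2)**2 = 1/4)
O(-74, -144)/t(37) + 37940/(-12084) = (1/4)/65 + 37940/(-12084) = (1/4)*(1/65) + 37940*(-1/12084) = 1/260 - 9485/3021 = -2463079/785460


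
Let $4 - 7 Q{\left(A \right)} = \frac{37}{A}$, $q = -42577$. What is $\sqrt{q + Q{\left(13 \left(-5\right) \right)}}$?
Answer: $\frac{i \sqrt{8814368290}}{455} \approx 206.34 i$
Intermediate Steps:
$Q{\left(A \right)} = \frac{4}{7} - \frac{37}{7 A}$ ($Q{\left(A \right)} = \frac{4}{7} - \frac{37 \frac{1}{A}}{7} = \frac{4}{7} - \frac{37}{7 A}$)
$\sqrt{q + Q{\left(13 \left(-5\right) \right)}} = \sqrt{-42577 + \frac{-37 + 4 \cdot 13 \left(-5\right)}{7 \cdot 13 \left(-5\right)}} = \sqrt{-42577 + \frac{-37 + 4 \left(-65\right)}{7 \left(-65\right)}} = \sqrt{-42577 + \frac{1}{7} \left(- \frac{1}{65}\right) \left(-37 - 260\right)} = \sqrt{-42577 + \frac{1}{7} \left(- \frac{1}{65}\right) \left(-297\right)} = \sqrt{-42577 + \frac{297}{455}} = \sqrt{- \frac{19372238}{455}} = \frac{i \sqrt{8814368290}}{455}$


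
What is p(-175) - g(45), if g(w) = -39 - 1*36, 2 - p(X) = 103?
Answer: -26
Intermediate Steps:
p(X) = -101 (p(X) = 2 - 1*103 = 2 - 103 = -101)
g(w) = -75 (g(w) = -39 - 36 = -75)
p(-175) - g(45) = -101 - 1*(-75) = -101 + 75 = -26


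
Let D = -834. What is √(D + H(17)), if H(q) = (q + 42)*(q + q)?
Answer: 2*√293 ≈ 34.234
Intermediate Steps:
H(q) = 2*q*(42 + q) (H(q) = (42 + q)*(2*q) = 2*q*(42 + q))
√(D + H(17)) = √(-834 + 2*17*(42 + 17)) = √(-834 + 2*17*59) = √(-834 + 2006) = √1172 = 2*√293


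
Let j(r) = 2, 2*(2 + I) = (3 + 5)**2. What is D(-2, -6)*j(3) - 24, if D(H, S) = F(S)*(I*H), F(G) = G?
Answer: 696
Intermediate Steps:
I = 30 (I = -2 + (3 + 5)**2/2 = -2 + (1/2)*8**2 = -2 + (1/2)*64 = -2 + 32 = 30)
D(H, S) = 30*H*S (D(H, S) = S*(30*H) = 30*H*S)
D(-2, -6)*j(3) - 24 = (30*(-2)*(-6))*2 - 24 = 360*2 - 24 = 720 - 24 = 696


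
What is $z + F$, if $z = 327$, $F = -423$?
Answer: $-96$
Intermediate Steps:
$z + F = 327 - 423 = -96$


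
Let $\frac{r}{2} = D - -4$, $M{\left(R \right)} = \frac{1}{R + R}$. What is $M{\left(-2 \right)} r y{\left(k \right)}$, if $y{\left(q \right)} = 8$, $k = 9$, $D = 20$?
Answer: $-96$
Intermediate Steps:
$M{\left(R \right)} = \frac{1}{2 R}$
$r = 48$ ($r = 2 \left(20 - -4\right) = 2 \left(20 + 4\right) = 2 \cdot 24 = 48$)
$M{\left(-2 \right)} r y{\left(k \right)} = \frac{1}{2 \left(-2\right)} 48 \cdot 8 = \frac{1}{2} \left(- \frac{1}{2}\right) 48 \cdot 8 = \left(- \frac{1}{4}\right) 48 \cdot 8 = \left(-12\right) 8 = -96$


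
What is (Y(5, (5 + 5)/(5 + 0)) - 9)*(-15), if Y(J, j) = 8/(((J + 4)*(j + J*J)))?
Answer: 10895/81 ≈ 134.51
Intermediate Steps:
Y(J, j) = 8/((4 + J)*(j + J²)) (Y(J, j) = 8/(((4 + J)*(j + J²))) = 8*(1/((4 + J)*(j + J²))) = 8/((4 + J)*(j + J²)))
(Y(5, (5 + 5)/(5 + 0)) - 9)*(-15) = (8/(5³ + 4*((5 + 5)/(5 + 0)) + 4*5² + 5*((5 + 5)/(5 + 0))) - 9)*(-15) = (8/(125 + 4*(10/5) + 4*25 + 5*(10/5)) - 9)*(-15) = (8/(125 + 4*(10*(⅕)) + 100 + 5*(10*(⅕))) - 9)*(-15) = (8/(125 + 4*2 + 100 + 5*2) - 9)*(-15) = (8/(125 + 8 + 100 + 10) - 9)*(-15) = (8/243 - 9)*(-15) = -2179/243*(-15) = 10895/81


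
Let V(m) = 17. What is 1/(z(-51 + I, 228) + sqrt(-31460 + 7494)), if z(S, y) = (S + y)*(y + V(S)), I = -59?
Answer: 14455/417906033 - I*sqrt(23966)/835812066 ≈ 3.4589e-5 - 1.8522e-7*I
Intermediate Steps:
z(S, y) = (17 + y)*(S + y) (z(S, y) = (S + y)*(y + 17) = (S + y)*(17 + y) = (17 + y)*(S + y))
1/(z(-51 + I, 228) + sqrt(-31460 + 7494)) = 1/((228**2 + 17*(-51 - 59) + 17*228 + (-51 - 59)*228) + sqrt(-31460 + 7494)) = 1/((51984 + 17*(-110) + 3876 - 110*228) + sqrt(-23966)) = 1/((51984 - 1870 + 3876 - 25080) + I*sqrt(23966)) = 1/(28910 + I*sqrt(23966))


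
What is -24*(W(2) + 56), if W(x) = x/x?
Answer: -1368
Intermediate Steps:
W(x) = 1
-24*(W(2) + 56) = -24*(1 + 56) = -24*57 = -1368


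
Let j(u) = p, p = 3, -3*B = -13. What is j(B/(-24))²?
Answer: 9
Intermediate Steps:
B = 13/3 (B = -⅓*(-13) = 13/3 ≈ 4.3333)
j(u) = 3
j(B/(-24))² = 3² = 9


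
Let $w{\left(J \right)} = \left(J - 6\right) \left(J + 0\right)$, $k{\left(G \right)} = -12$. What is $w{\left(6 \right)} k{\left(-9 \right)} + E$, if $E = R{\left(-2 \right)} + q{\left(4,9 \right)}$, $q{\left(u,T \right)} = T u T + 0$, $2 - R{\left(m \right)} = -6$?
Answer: $332$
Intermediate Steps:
$R{\left(m \right)} = 8$ ($R{\left(m \right)} = 2 - -6 = 2 + 6 = 8$)
$q{\left(u,T \right)} = u T^{2}$ ($q{\left(u,T \right)} = u T^{2} + 0 = u T^{2}$)
$E = 332$ ($E = 8 + 4 \cdot 9^{2} = 8 + 4 \cdot 81 = 8 + 324 = 332$)
$w{\left(J \right)} = J \left(-6 + J\right)$ ($w{\left(J \right)} = \left(-6 + J\right) J = J \left(-6 + J\right)$)
$w{\left(6 \right)} k{\left(-9 \right)} + E = 6 \left(-6 + 6\right) \left(-12\right) + 332 = 6 \cdot 0 \left(-12\right) + 332 = 0 \left(-12\right) + 332 = 0 + 332 = 332$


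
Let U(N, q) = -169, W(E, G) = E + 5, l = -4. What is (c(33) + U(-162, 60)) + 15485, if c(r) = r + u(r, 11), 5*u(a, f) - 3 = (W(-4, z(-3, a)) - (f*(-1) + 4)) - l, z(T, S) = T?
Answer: 15352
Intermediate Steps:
W(E, G) = 5 + E
u(a, f) = ⅘ + f/5 (u(a, f) = ⅗ + (((5 - 4) - (f*(-1) + 4)) - 1*(-4))/5 = ⅗ + ((1 - (-f + 4)) + 4)/5 = ⅗ + ((1 - (4 - f)) + 4)/5 = ⅗ + ((1 + (-4 + f)) + 4)/5 = ⅗ + ((-3 + f) + 4)/5 = ⅗ + (1 + f)/5 = ⅗ + (⅕ + f/5) = ⅘ + f/5)
c(r) = 3 + r (c(r) = r + (⅘ + (⅕)*11) = r + (⅘ + 11/5) = r + 3 = 3 + r)
(c(33) + U(-162, 60)) + 15485 = ((3 + 33) - 169) + 15485 = (36 - 169) + 15485 = -133 + 15485 = 15352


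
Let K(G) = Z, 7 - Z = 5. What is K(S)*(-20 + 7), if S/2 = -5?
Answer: -26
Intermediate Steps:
Z = 2 (Z = 7 - 1*5 = 7 - 5 = 2)
S = -10 (S = 2*(-5) = -10)
K(G) = 2
K(S)*(-20 + 7) = 2*(-20 + 7) = 2*(-13) = -26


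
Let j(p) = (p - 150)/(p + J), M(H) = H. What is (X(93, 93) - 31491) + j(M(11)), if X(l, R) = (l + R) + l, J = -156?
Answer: -4525601/145 ≈ -31211.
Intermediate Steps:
X(l, R) = R + 2*l (X(l, R) = (R + l) + l = R + 2*l)
j(p) = (-150 + p)/(-156 + p) (j(p) = (p - 150)/(p - 156) = (-150 + p)/(-156 + p))
(X(93, 93) - 31491) + j(M(11)) = ((93 + 2*93) - 31491) + (-150 + 11)/(-156 + 11) = ((93 + 186) - 31491) - 139/(-145) = (279 - 31491) - 1/145*(-139) = -31212 + 139/145 = -4525601/145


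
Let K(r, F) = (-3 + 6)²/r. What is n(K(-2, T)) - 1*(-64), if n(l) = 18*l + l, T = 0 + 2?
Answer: -43/2 ≈ -21.500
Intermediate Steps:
T = 2
K(r, F) = 9/r (K(r, F) = 3²/r = 9/r)
n(l) = 19*l
n(K(-2, T)) - 1*(-64) = 19*(9/(-2)) - 1*(-64) = 19*(9*(-½)) + 64 = 19*(-9/2) + 64 = -171/2 + 64 = -43/2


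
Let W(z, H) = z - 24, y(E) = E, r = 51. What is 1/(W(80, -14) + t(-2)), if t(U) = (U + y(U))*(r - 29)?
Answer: -1/32 ≈ -0.031250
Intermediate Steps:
W(z, H) = -24 + z
t(U) = 44*U (t(U) = (U + U)*(51 - 29) = (2*U)*22 = 44*U)
1/(W(80, -14) + t(-2)) = 1/((-24 + 80) + 44*(-2)) = 1/(56 - 88) = 1/(-32) = -1/32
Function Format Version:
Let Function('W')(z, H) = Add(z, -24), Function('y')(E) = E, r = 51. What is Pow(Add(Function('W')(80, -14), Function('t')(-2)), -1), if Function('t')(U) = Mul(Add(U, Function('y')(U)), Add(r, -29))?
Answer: Rational(-1, 32) ≈ -0.031250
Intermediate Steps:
Function('W')(z, H) = Add(-24, z)
Function('t')(U) = Mul(44, U) (Function('t')(U) = Mul(Add(U, U), Add(51, -29)) = Mul(Mul(2, U), 22) = Mul(44, U))
Pow(Add(Function('W')(80, -14), Function('t')(-2)), -1) = Pow(Add(Add(-24, 80), Mul(44, -2)), -1) = Pow(Add(56, -88), -1) = Pow(-32, -1) = Rational(-1, 32)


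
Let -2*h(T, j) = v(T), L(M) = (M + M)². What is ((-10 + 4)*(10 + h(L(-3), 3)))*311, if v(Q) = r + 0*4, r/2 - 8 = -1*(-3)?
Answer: 1866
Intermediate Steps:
L(M) = 4*M² (L(M) = (2*M)² = 4*M²)
r = 22 (r = 16 + 2*(-1*(-3)) = 16 + 2*3 = 16 + 6 = 22)
v(Q) = 22 (v(Q) = 22 + 0*4 = 22 + 0 = 22)
h(T, j) = -11 (h(T, j) = -½*22 = -11)
((-10 + 4)*(10 + h(L(-3), 3)))*311 = ((-10 + 4)*(10 - 11))*311 = -6*(-1)*311 = 6*311 = 1866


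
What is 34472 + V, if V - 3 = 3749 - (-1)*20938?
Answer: 59162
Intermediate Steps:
V = 24690 (V = 3 + (3749 - (-1)*20938) = 3 + (3749 - 1*(-20938)) = 3 + (3749 + 20938) = 3 + 24687 = 24690)
34472 + V = 34472 + 24690 = 59162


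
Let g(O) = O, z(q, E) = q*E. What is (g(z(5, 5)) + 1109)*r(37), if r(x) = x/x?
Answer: 1134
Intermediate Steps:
z(q, E) = E*q
r(x) = 1
(g(z(5, 5)) + 1109)*r(37) = (5*5 + 1109)*1 = (25 + 1109)*1 = 1134*1 = 1134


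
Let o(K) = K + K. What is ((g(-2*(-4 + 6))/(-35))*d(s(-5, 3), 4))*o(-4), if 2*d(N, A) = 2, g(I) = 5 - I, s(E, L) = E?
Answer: 72/35 ≈ 2.0571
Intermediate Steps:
o(K) = 2*K
d(N, A) = 1 (d(N, A) = (1/2)*2 = 1)
((g(-2*(-4 + 6))/(-35))*d(s(-5, 3), 4))*o(-4) = (((5 - (-2)*(-4 + 6))/(-35))*1)*(2*(-4)) = (((5 - (-2)*2)*(-1/35))*1)*(-8) = (((5 - 1*(-4))*(-1/35))*1)*(-8) = (((5 + 4)*(-1/35))*1)*(-8) = ((9*(-1/35))*1)*(-8) = -9/35*1*(-8) = -9/35*(-8) = 72/35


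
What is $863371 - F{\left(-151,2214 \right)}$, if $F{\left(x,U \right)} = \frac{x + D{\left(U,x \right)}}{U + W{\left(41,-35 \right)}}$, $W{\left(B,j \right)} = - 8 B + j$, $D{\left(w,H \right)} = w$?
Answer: $\frac{1598097658}{1851} \approx 8.6337 \cdot 10^{5}$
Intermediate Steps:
$W{\left(B,j \right)} = j - 8 B$
$F{\left(x,U \right)} = \frac{U + x}{-363 + U}$ ($F{\left(x,U \right)} = \frac{x + U}{U - 363} = \frac{U + x}{U - 363} = \frac{U + x}{-363 + U}$)
$863371 - F{\left(-151,2214 \right)} = 863371 - \frac{2214 - 151}{-363 + 2214} = 863371 - \frac{1}{1851} \cdot 2063 = 863371 - \frac{2063}{1851} = \frac{1598097658}{1851}$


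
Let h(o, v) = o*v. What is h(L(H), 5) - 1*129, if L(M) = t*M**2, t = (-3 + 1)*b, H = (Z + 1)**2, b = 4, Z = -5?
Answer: -10369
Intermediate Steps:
H = 16 (H = (-5 + 1)**2 = (-4)**2 = 16)
t = -8 (t = (-3 + 1)*4 = -2*4 = -8)
L(M) = -8*M**2
h(L(H), 5) - 1*129 = -8*16**2*5 - 1*129 = -8*256*5 - 129 = -2048*5 - 129 = -10240 - 129 = -10369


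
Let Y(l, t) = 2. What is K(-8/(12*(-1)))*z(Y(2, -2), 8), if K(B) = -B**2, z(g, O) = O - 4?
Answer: -16/9 ≈ -1.7778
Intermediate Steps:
z(g, O) = -4 + O
K(-8/(12*(-1)))*z(Y(2, -2), 8) = (-(-8/(12*(-1)))**2)*(-4 + 8) = -(-8/(-12))**2*4 = -(-8*(-1/12))**2*4 = -(2/3)**2*4 = -1*4/9*4 = -4/9*4 = -16/9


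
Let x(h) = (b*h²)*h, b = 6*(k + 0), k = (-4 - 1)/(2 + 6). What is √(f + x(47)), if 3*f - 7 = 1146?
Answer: I*√14002269/6 ≈ 623.66*I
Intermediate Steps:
f = 1153/3 (f = 7/3 + (⅓)*1146 = 7/3 + 382 = 1153/3 ≈ 384.33)
k = -5/8 ≈ -0.62500
b = -15/4 (b = 6*(-5/8 + 0) = 6*(-5/8) = -15/4 ≈ -3.7500)
x(h) = -15*h³/4 (x(h) = (-15*h²/4)*h = -15*h³/4)
√(f + x(47)) = √(1153/3 - 15/4*47³) = √(1153/3 - 15/4*103823) = √(1153/3 - 1557345/4) = √(-4667423/12) = I*√14002269/6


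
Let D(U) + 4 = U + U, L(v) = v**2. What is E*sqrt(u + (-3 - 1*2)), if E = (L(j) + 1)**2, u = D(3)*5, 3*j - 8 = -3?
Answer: 1156*sqrt(5)/81 ≈ 31.912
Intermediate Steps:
j = 5/3 (j = 8/3 + (1/3)*(-3) = 8/3 - 1 = 5/3 ≈ 1.6667)
D(U) = -4 + 2*U (D(U) = -4 + (U + U) = -4 + 2*U)
u = 10 (u = (-4 + 2*3)*5 = (-4 + 6)*5 = 2*5 = 10)
E = 1156/81 (E = ((5/3)**2 + 1)**2 = (25/9 + 1)**2 = (34/9)**2 = 1156/81 ≈ 14.272)
E*sqrt(u + (-3 - 1*2)) = 1156*sqrt(10 + (-3 - 1*2))/81 = 1156*sqrt(10 + (-3 - 2))/81 = 1156*sqrt(10 - 5)/81 = 1156*sqrt(5)/81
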